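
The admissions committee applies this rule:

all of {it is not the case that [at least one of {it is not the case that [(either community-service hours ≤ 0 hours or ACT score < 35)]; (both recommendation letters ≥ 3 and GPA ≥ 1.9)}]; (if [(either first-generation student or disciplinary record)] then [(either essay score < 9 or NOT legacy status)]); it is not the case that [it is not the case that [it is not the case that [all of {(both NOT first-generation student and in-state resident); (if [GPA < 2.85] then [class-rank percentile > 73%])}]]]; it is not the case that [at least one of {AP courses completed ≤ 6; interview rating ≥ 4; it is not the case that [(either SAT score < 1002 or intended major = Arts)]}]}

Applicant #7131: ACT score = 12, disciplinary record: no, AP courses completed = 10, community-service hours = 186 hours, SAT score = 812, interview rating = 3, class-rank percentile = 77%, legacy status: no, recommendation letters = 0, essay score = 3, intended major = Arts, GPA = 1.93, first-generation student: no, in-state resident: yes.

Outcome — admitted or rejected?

Rejected

Atomic conditions:
  community-service hours ≤ 0 hours: 186 ≤ 0 is false
  ACT score < 35: 12 < 35 is true
  recommendation letters ≥ 3: 0 ≥ 3 is false
  GPA ≥ 1.9: 1.93 ≥ 1.9 is true
  first-generation student: no → false
  disciplinary record: no → false
  essay score < 9: 3 < 9 is true
  NOT legacy status: no → true
  NOT first-generation student: no → true
  in-state resident: yes → true
  GPA < 2.85: 1.93 < 2.85 is true
  class-rank percentile > 73%: 77 > 73 is true
  AP courses completed ≤ 6: 10 ≤ 6 is false
  interview rating ≥ 4: 3 ≥ 4 is false
  SAT score < 1002: 812 < 1002 is true
  intended major = Arts: Arts == Arts is true
Combine:
[1.1.1.1] false OR true = true
[1.1.1] NOT true = false
[1.1.2] false AND true = false
[1.1] false OR false = false
[1] NOT false = true
[2.1] false OR false = false
[2.2] true OR true = true
[2] false → true (antecedent false ⇒ implication holds) = true
[3.1.1.1.1] true AND true = true
[3.1.1.1.2] true → true = true
[3.1.1.1] true AND true = true
[3.1.1] NOT true = false
[3.1] NOT false = true
[3] NOT true = false
[4.1.3.1] true OR true = true
[4.1.3] NOT true = false
[4.1] false OR false OR false = false
[4] NOT false = true
[root] true AND true AND false AND true = false
Overall: false → rejected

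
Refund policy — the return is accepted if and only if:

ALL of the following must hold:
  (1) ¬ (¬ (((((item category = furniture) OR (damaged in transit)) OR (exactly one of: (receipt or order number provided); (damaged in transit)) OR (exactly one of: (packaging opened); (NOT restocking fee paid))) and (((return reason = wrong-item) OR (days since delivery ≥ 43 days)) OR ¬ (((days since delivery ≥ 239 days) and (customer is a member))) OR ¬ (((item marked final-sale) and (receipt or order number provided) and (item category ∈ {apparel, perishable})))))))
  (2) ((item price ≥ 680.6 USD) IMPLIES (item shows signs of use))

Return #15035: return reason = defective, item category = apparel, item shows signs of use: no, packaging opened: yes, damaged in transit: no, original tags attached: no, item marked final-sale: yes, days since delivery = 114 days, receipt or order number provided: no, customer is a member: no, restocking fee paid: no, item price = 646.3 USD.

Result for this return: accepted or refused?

Atomic conditions:
  item category = furniture: apparel == furniture is false
  damaged in transit: no → false
  receipt or order number provided: no → false
  packaging opened: yes → true
  NOT restocking fee paid: no → true
  return reason = wrong-item: defective == wrong-item is false
  days since delivery ≥ 43 days: 114 ≥ 43 is true
  days since delivery ≥ 239 days: 114 ≥ 239 is false
  customer is a member: no → false
  item marked final-sale: yes → true
  item category ∈ {apparel, perishable}: apparel is in the set → true
  item price ≥ 680.6 USD: 646.3 ≥ 680.6 is false
  item shows signs of use: no → false
Combine:
[1.1.1.1.1] false OR false = false
[1.1.1.1.2] exactly-one(false, false) = false
[1.1.1.1.3] exactly-one(true, true) = false
[1.1.1.1] false OR false OR false = false
[1.1.1.2.1] false OR true = true
[1.1.1.2.2.1] false AND false = false
[1.1.1.2.2] NOT false = true
[1.1.1.2.3.1] true AND false AND true = false
[1.1.1.2.3] NOT false = true
[1.1.1.2] true OR true OR true = true
[1.1.1] false AND true = false
[1.1] NOT false = true
[1] NOT true = false
[2] false → false (antecedent false ⇒ implication holds) = true
[root] false AND true = false
Overall: false → refused

Refused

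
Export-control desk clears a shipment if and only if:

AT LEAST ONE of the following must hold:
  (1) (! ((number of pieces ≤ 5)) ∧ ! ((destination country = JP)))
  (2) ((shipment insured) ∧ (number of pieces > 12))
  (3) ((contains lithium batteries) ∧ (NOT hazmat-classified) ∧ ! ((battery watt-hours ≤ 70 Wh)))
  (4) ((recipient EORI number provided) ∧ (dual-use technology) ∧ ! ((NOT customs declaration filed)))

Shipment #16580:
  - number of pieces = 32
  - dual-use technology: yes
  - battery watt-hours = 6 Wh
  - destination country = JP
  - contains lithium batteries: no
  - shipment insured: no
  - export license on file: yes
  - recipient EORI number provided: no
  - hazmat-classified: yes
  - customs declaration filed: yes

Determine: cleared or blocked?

Blocked

Atomic conditions:
  number of pieces ≤ 5: 32 ≤ 5 is false
  destination country = JP: JP == JP is true
  shipment insured: no → false
  number of pieces > 12: 32 > 12 is true
  contains lithium batteries: no → false
  NOT hazmat-classified: yes → false
  battery watt-hours ≤ 70 Wh: 6 ≤ 70 is true
  recipient EORI number provided: no → false
  dual-use technology: yes → true
  NOT customs declaration filed: yes → false
Combine:
[1.1] NOT false = true
[1.2] NOT true = false
[1] true AND false = false
[2] false AND true = false
[3.3] NOT true = false
[3] false AND false AND false = false
[4.3] NOT false = true
[4] false AND true AND true = false
[root] false OR false OR false OR false = false
Overall: false → blocked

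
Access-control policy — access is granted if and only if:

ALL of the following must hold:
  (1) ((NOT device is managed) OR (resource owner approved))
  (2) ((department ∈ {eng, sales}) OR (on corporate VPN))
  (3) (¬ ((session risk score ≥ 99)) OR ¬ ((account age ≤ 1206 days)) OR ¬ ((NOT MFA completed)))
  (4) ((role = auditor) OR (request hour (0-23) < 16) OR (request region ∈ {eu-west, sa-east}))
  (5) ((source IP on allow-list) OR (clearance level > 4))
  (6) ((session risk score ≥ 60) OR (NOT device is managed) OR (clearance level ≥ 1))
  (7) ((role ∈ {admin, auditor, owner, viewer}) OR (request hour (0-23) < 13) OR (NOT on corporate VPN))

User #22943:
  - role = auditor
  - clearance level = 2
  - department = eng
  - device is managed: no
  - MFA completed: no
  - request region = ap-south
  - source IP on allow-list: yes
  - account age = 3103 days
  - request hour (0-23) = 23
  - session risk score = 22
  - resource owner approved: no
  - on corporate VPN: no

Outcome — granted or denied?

Granted

Atomic conditions:
  NOT device is managed: no → true
  resource owner approved: no → false
  department ∈ {eng, sales}: eng is in the set → true
  on corporate VPN: no → false
  session risk score ≥ 99: 22 ≥ 99 is false
  account age ≤ 1206 days: 3103 ≤ 1206 is false
  NOT MFA completed: no → true
  role = auditor: auditor == auditor is true
  request hour (0-23) < 16: 23 < 16 is false
  request region ∈ {eu-west, sa-east}: ap-south is not in the set → false
  source IP on allow-list: yes → true
  clearance level > 4: 2 > 4 is false
  session risk score ≥ 60: 22 ≥ 60 is false
  clearance level ≥ 1: 2 ≥ 1 is true
  role ∈ {admin, auditor, owner, viewer}: auditor is in the set → true
  request hour (0-23) < 13: 23 < 13 is false
  NOT on corporate VPN: no → true
Combine:
[1] true OR false = true
[2] true OR false = true
[3.1] NOT false = true
[3.2] NOT false = true
[3.3] NOT true = false
[3] true OR true OR false = true
[4] true OR false OR false = true
[5] true OR false = true
[6] false OR true OR true = true
[7] true OR false OR true = true
[root] true AND true AND true AND true AND true AND true AND true = true
Overall: true → granted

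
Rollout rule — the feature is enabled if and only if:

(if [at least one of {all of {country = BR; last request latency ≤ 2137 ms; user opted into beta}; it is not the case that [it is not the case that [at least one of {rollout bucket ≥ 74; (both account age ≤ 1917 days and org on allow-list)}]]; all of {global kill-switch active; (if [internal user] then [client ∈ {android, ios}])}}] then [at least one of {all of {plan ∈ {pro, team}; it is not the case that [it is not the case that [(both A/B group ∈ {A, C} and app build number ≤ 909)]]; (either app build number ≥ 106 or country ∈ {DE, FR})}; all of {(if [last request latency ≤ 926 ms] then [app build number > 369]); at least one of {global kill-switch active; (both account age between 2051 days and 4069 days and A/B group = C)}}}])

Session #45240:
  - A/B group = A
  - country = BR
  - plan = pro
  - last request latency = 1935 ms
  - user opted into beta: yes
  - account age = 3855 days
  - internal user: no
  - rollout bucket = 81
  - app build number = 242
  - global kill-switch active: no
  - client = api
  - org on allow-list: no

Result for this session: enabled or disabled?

Atomic conditions:
  country = BR: BR == BR is true
  last request latency ≤ 2137 ms: 1935 ≤ 2137 is true
  user opted into beta: yes → true
  rollout bucket ≥ 74: 81 ≥ 74 is true
  account age ≤ 1917 days: 3855 ≤ 1917 is false
  org on allow-list: no → false
  global kill-switch active: no → false
  internal user: no → false
  client ∈ {android, ios}: api is not in the set → false
  plan ∈ {pro, team}: pro is in the set → true
  A/B group ∈ {A, C}: A is in the set → true
  app build number ≤ 909: 242 ≤ 909 is true
  app build number ≥ 106: 242 ≥ 106 is true
  country ∈ {DE, FR}: BR is not in the set → false
  last request latency ≤ 926 ms: 1935 ≤ 926 is false
  app build number > 369: 242 > 369 is false
  account age between 2051 days and 4069 days: 3855 in [2051, 4069] is true
  A/B group = C: A == C is false
Combine:
[1.1] true AND true AND true = true
[1.2.1.1.2] false AND false = false
[1.2.1.1] true OR false = true
[1.2.1] NOT true = false
[1.2] NOT false = true
[1.3.2] false → false (antecedent false ⇒ implication holds) = true
[1.3] false AND true = false
[1] true OR true OR false = true
[2.1.2.1.1] true AND true = true
[2.1.2.1] NOT true = false
[2.1.2] NOT false = true
[2.1.3] true OR false = true
[2.1] true AND true AND true = true
[2.2.1] false → false (antecedent false ⇒ implication holds) = true
[2.2.2.2] true AND false = false
[2.2.2] false OR false = false
[2.2] true AND false = false
[2] true OR false = true
[root] true → true = true
Overall: true → enabled

Enabled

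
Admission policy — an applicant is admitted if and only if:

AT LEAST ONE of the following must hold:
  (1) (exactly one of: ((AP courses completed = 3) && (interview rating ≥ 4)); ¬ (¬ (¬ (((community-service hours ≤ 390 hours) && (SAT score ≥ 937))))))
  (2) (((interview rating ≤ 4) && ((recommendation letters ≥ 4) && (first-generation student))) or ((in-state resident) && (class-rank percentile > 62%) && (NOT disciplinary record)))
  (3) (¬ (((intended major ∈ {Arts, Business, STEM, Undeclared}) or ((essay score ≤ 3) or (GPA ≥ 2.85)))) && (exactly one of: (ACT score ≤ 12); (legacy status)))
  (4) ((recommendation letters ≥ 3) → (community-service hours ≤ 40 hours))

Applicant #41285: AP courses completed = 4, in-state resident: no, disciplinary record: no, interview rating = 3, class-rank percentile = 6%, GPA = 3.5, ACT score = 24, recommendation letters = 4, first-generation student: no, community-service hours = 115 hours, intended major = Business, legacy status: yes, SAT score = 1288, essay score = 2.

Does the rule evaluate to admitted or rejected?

Rejected

Atomic conditions:
  AP courses completed = 3: 4 == 3 is false
  interview rating ≥ 4: 3 ≥ 4 is false
  community-service hours ≤ 390 hours: 115 ≤ 390 is true
  SAT score ≥ 937: 1288 ≥ 937 is true
  interview rating ≤ 4: 3 ≤ 4 is true
  recommendation letters ≥ 4: 4 ≥ 4 is true
  first-generation student: no → false
  in-state resident: no → false
  class-rank percentile > 62%: 6 > 62 is false
  NOT disciplinary record: no → true
  intended major ∈ {Arts, Business, STEM, Undeclared}: Business is in the set → true
  essay score ≤ 3: 2 ≤ 3 is true
  GPA ≥ 2.85: 3.5 ≥ 2.85 is true
  ACT score ≤ 12: 24 ≤ 12 is false
  legacy status: yes → true
  recommendation letters ≥ 3: 4 ≥ 3 is true
  community-service hours ≤ 40 hours: 115 ≤ 40 is false
Combine:
[1.1] false AND false = false
[1.2.1.1.1] true AND true = true
[1.2.1.1] NOT true = false
[1.2.1] NOT false = true
[1.2] NOT true = false
[1] exactly-one(false, false) = false
[2.1.2] true AND false = false
[2.1] true AND false = false
[2.2] false AND false AND true = false
[2] false OR false = false
[3.1.1.2] true OR true = true
[3.1.1] true OR true = true
[3.1] NOT true = false
[3.2] exactly-one(false, true) = true
[3] false AND true = false
[4] true → false = false
[root] false OR false OR false OR false = false
Overall: false → rejected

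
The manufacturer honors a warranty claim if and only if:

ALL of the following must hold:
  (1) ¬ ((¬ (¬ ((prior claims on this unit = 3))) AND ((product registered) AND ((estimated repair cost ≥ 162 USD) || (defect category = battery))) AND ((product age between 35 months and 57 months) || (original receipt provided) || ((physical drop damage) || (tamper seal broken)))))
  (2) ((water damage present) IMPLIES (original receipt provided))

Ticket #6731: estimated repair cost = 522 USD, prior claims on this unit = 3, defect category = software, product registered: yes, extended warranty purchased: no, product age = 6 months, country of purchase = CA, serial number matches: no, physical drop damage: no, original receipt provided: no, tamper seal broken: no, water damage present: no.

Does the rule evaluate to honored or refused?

Atomic conditions:
  prior claims on this unit = 3: 3 == 3 is true
  product registered: yes → true
  estimated repair cost ≥ 162 USD: 522 ≥ 162 is true
  defect category = battery: software == battery is false
  product age between 35 months and 57 months: 6 in [35, 57] is false
  original receipt provided: no → false
  physical drop damage: no → false
  tamper seal broken: no → false
  water damage present: no → false
Combine:
[1.1.1.1] NOT true = false
[1.1.1] NOT false = true
[1.1.2.2] true OR false = true
[1.1.2] true AND true = true
[1.1.3.3] false OR false = false
[1.1.3] false OR false OR false = false
[1.1] true AND true AND false = false
[1] NOT false = true
[2] false → false (antecedent false ⇒ implication holds) = true
[root] true AND true = true
Overall: true → honored

Honored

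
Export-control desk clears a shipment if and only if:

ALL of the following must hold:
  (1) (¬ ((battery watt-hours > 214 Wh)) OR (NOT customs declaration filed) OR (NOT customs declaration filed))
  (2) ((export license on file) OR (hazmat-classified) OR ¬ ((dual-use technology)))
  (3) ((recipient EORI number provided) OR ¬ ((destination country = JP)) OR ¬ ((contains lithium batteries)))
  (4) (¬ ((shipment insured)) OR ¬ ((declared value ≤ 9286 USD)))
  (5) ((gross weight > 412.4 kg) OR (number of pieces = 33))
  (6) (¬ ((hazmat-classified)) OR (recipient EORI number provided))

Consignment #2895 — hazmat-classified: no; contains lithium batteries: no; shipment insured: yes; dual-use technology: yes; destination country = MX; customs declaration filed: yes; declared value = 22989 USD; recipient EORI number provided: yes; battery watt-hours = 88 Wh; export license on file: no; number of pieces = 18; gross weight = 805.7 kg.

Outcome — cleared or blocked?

Blocked

Atomic conditions:
  battery watt-hours > 214 Wh: 88 > 214 is false
  NOT customs declaration filed: yes → false
  export license on file: no → false
  hazmat-classified: no → false
  dual-use technology: yes → true
  recipient EORI number provided: yes → true
  destination country = JP: MX == JP is false
  contains lithium batteries: no → false
  shipment insured: yes → true
  declared value ≤ 9286 USD: 22989 ≤ 9286 is false
  gross weight > 412.4 kg: 805.7 > 412.4 is true
  number of pieces = 33: 18 == 33 is false
Combine:
[1.1] NOT false = true
[1] true OR false OR false = true
[2.3] NOT true = false
[2] false OR false OR false = false
[3.2] NOT false = true
[3.3] NOT false = true
[3] true OR true OR true = true
[4.1] NOT true = false
[4.2] NOT false = true
[4] false OR true = true
[5] true OR false = true
[6.1] NOT false = true
[6] true OR true = true
[root] true AND false AND true AND true AND true AND true = false
Overall: false → blocked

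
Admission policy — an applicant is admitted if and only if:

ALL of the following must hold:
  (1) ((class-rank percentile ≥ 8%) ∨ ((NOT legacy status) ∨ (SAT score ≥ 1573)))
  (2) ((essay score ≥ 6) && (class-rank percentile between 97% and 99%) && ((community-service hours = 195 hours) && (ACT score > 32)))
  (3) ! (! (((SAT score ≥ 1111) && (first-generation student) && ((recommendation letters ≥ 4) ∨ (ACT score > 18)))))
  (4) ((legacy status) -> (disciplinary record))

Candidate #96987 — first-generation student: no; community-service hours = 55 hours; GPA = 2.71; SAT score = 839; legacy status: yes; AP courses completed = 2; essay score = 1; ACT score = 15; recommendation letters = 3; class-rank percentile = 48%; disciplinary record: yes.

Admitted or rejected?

Atomic conditions:
  class-rank percentile ≥ 8%: 48 ≥ 8 is true
  NOT legacy status: yes → false
  SAT score ≥ 1573: 839 ≥ 1573 is false
  essay score ≥ 6: 1 ≥ 6 is false
  class-rank percentile between 97% and 99%: 48 in [97, 99] is false
  community-service hours = 195 hours: 55 == 195 is false
  ACT score > 32: 15 > 32 is false
  SAT score ≥ 1111: 839 ≥ 1111 is false
  first-generation student: no → false
  recommendation letters ≥ 4: 3 ≥ 4 is false
  ACT score > 18: 15 > 18 is false
  legacy status: yes → true
  disciplinary record: yes → true
Combine:
[1.2] false OR false = false
[1] true OR false = true
[2.3] false AND false = false
[2] false AND false AND false = false
[3.1.1.3] false OR false = false
[3.1.1] false AND false AND false = false
[3.1] NOT false = true
[3] NOT true = false
[4] true → true = true
[root] true AND false AND false AND true = false
Overall: false → rejected

Rejected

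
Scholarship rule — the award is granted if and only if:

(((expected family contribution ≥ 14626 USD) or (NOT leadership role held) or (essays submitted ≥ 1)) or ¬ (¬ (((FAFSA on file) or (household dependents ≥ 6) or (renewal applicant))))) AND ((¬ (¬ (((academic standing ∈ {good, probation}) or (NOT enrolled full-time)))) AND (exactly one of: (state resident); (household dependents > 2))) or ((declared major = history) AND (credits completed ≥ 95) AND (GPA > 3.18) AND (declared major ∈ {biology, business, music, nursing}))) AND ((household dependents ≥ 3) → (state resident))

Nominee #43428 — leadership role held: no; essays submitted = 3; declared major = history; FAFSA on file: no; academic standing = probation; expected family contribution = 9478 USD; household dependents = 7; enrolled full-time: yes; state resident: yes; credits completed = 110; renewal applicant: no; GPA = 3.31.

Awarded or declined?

Atomic conditions:
  expected family contribution ≥ 14626 USD: 9478 ≥ 14626 is false
  NOT leadership role held: no → true
  essays submitted ≥ 1: 3 ≥ 1 is true
  FAFSA on file: no → false
  household dependents ≥ 6: 7 ≥ 6 is true
  renewal applicant: no → false
  academic standing ∈ {good, probation}: probation is in the set → true
  NOT enrolled full-time: yes → false
  state resident: yes → true
  household dependents > 2: 7 > 2 is true
  declared major = history: history == history is true
  credits completed ≥ 95: 110 ≥ 95 is true
  GPA > 3.18: 3.31 > 3.18 is true
  declared major ∈ {biology, business, music, nursing}: history is not in the set → false
  household dependents ≥ 3: 7 ≥ 3 is true
Combine:
[1.1] false OR true OR true = true
[1.2.1.1] false OR true OR false = true
[1.2.1] NOT true = false
[1.2] NOT false = true
[1] true OR true = true
[2.1.1.1.1] true OR false = true
[2.1.1.1] NOT true = false
[2.1.1] NOT false = true
[2.1.2] exactly-one(true, true) = false
[2.1] true AND false = false
[2.2] true AND true AND true AND false = false
[2] false OR false = false
[3] true → true = true
[root] true AND false AND true = false
Overall: false → declined

Declined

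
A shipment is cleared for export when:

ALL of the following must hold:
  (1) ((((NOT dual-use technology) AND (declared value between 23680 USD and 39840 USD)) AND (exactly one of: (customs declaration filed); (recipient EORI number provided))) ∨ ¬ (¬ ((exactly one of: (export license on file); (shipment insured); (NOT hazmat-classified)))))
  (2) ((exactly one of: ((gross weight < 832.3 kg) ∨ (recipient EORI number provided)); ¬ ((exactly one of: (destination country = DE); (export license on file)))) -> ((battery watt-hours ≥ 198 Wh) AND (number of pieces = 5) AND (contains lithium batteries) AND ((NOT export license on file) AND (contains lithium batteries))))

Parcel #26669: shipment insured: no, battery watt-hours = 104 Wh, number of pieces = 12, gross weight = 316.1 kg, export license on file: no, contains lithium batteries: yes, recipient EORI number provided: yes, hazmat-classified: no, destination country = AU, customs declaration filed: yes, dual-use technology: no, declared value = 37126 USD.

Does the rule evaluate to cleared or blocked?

Atomic conditions:
  NOT dual-use technology: no → true
  declared value between 23680 USD and 39840 USD: 37126 in [23680, 39840] is true
  customs declaration filed: yes → true
  recipient EORI number provided: yes → true
  export license on file: no → false
  shipment insured: no → false
  NOT hazmat-classified: no → true
  gross weight < 832.3 kg: 316.1 < 832.3 is true
  destination country = DE: AU == DE is false
  battery watt-hours ≥ 198 Wh: 104 ≥ 198 is false
  number of pieces = 5: 12 == 5 is false
  contains lithium batteries: yes → true
  NOT export license on file: no → true
Combine:
[1.1.1] true AND true = true
[1.1.2] exactly-one(true, true) = false
[1.1] true AND false = false
[1.2.1.1] exactly-one(false, false, true) = true
[1.2.1] NOT true = false
[1.2] NOT false = true
[1] false OR true = true
[2.1.1] true OR true = true
[2.1.2.1] exactly-one(false, false) = false
[2.1.2] NOT false = true
[2.1] exactly-one(true, true) = false
[2.2.4] true AND true = true
[2.2] false AND false AND true AND true = false
[2] false → false (antecedent false ⇒ implication holds) = true
[root] true AND true = true
Overall: true → cleared

Cleared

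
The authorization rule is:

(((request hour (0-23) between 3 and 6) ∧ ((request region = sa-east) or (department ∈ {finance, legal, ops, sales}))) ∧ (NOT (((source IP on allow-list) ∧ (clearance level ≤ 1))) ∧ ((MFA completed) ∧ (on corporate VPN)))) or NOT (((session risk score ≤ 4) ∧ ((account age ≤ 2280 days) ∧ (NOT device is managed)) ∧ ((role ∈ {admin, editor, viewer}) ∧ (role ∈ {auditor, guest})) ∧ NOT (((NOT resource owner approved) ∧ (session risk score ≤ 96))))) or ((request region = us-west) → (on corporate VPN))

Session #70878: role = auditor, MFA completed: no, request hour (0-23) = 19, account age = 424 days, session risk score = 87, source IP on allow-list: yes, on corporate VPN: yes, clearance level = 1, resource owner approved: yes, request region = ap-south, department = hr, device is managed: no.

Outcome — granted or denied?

Atomic conditions:
  request hour (0-23) between 3 and 6: 19 in [3, 6] is false
  request region = sa-east: ap-south == sa-east is false
  department ∈ {finance, legal, ops, sales}: hr is not in the set → false
  source IP on allow-list: yes → true
  clearance level ≤ 1: 1 ≤ 1 is true
  MFA completed: no → false
  on corporate VPN: yes → true
  session risk score ≤ 4: 87 ≤ 4 is false
  account age ≤ 2280 days: 424 ≤ 2280 is true
  NOT device is managed: no → true
  role ∈ {admin, editor, viewer}: auditor is not in the set → false
  role ∈ {auditor, guest}: auditor is in the set → true
  NOT resource owner approved: yes → false
  session risk score ≤ 96: 87 ≤ 96 is true
  request region = us-west: ap-south == us-west is false
Combine:
[1.1.2] false OR false = false
[1.1] false AND false = false
[1.2.1.1] true AND true = true
[1.2.1] NOT true = false
[1.2.2] false AND true = false
[1.2] false AND false = false
[1] false AND false = false
[2.1.2] true AND true = true
[2.1.3] false AND true = false
[2.1.4.1] false AND true = false
[2.1.4] NOT false = true
[2.1] false AND true AND false AND true = false
[2] NOT false = true
[3] false → true (antecedent false ⇒ implication holds) = true
[root] false OR true OR true = true
Overall: true → granted

Granted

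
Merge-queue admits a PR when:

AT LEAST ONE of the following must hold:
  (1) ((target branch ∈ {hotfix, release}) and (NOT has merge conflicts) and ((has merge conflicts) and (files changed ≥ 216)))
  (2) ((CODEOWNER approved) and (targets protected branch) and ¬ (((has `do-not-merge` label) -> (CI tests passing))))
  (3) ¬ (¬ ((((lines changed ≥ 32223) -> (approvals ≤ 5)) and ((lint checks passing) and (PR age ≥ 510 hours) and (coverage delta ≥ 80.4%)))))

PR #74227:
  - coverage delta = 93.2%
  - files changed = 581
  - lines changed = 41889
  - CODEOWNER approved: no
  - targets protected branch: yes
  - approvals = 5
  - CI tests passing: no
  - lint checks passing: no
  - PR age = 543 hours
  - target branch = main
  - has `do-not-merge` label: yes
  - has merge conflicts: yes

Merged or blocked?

Atomic conditions:
  target branch ∈ {hotfix, release}: main is not in the set → false
  NOT has merge conflicts: yes → false
  has merge conflicts: yes → true
  files changed ≥ 216: 581 ≥ 216 is true
  CODEOWNER approved: no → false
  targets protected branch: yes → true
  has `do-not-merge` label: yes → true
  CI tests passing: no → false
  lines changed ≥ 32223: 41889 ≥ 32223 is true
  approvals ≤ 5: 5 ≤ 5 is true
  lint checks passing: no → false
  PR age ≥ 510 hours: 543 ≥ 510 is true
  coverage delta ≥ 80.4%: 93.2 ≥ 80.4 is true
Combine:
[1.3] true AND true = true
[1] false AND false AND true = false
[2.3.1] true → false = false
[2.3] NOT false = true
[2] false AND true AND true = false
[3.1.1.1] true → true = true
[3.1.1.2] false AND true AND true = false
[3.1.1] true AND false = false
[3.1] NOT false = true
[3] NOT true = false
[root] false OR false OR false = false
Overall: false → blocked

Blocked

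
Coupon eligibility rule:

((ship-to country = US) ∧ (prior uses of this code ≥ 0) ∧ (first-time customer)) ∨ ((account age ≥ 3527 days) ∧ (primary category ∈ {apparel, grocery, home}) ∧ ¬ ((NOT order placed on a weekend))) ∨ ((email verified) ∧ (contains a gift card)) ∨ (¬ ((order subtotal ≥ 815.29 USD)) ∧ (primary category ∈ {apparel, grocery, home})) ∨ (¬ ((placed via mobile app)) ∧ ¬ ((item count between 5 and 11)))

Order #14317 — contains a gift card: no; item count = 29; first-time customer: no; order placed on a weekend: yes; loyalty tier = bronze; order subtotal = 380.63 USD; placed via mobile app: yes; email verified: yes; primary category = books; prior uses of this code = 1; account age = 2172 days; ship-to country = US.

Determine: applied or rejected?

Rejected

Atomic conditions:
  ship-to country = US: US == US is true
  prior uses of this code ≥ 0: 1 ≥ 0 is true
  first-time customer: no → false
  account age ≥ 3527 days: 2172 ≥ 3527 is false
  primary category ∈ {apparel, grocery, home}: books is not in the set → false
  NOT order placed on a weekend: yes → false
  email verified: yes → true
  contains a gift card: no → false
  order subtotal ≥ 815.29 USD: 380.63 ≥ 815.29 is false
  placed via mobile app: yes → true
  item count between 5 and 11: 29 in [5, 11] is false
Combine:
[1] true AND true AND false = false
[2.3] NOT false = true
[2] false AND false AND true = false
[3] true AND false = false
[4.1] NOT false = true
[4] true AND false = false
[5.1] NOT true = false
[5.2] NOT false = true
[5] false AND true = false
[root] false OR false OR false OR false OR false = false
Overall: false → rejected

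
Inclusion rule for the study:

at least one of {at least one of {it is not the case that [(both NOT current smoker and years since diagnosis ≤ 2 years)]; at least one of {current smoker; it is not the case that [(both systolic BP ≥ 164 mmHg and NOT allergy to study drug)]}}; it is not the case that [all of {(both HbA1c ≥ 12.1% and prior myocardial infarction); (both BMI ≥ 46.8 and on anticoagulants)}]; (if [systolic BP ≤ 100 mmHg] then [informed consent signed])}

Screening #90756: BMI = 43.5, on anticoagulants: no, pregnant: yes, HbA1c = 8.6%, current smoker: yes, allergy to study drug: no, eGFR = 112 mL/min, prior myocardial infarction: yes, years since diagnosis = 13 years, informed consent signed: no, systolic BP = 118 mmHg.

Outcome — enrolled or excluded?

Enrolled

Atomic conditions:
  NOT current smoker: yes → false
  years since diagnosis ≤ 2 years: 13 ≤ 2 is false
  current smoker: yes → true
  systolic BP ≥ 164 mmHg: 118 ≥ 164 is false
  NOT allergy to study drug: no → true
  HbA1c ≥ 12.1%: 8.6 ≥ 12.1 is false
  prior myocardial infarction: yes → true
  BMI ≥ 46.8: 43.5 ≥ 46.8 is false
  on anticoagulants: no → false
  systolic BP ≤ 100 mmHg: 118 ≤ 100 is false
  informed consent signed: no → false
Combine:
[1.1.1] false AND false = false
[1.1] NOT false = true
[1.2.2.1] false AND true = false
[1.2.2] NOT false = true
[1.2] true OR true = true
[1] true OR true = true
[2.1.1] false AND true = false
[2.1.2] false AND false = false
[2.1] false AND false = false
[2] NOT false = true
[3] false → false (antecedent false ⇒ implication holds) = true
[root] true OR true OR true = true
Overall: true → enrolled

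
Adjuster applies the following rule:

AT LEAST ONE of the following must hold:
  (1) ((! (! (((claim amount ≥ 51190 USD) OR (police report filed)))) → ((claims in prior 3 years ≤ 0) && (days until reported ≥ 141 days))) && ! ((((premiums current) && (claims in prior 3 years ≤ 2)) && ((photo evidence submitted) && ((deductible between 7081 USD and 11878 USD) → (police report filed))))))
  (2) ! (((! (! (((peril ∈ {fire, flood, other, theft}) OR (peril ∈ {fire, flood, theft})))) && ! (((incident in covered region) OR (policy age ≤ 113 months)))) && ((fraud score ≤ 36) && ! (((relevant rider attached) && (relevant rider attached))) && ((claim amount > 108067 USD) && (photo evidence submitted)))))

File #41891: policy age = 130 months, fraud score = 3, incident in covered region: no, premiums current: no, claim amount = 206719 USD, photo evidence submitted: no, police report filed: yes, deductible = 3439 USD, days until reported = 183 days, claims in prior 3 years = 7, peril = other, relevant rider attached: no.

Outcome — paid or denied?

Paid

Atomic conditions:
  claim amount ≥ 51190 USD: 206719 ≥ 51190 is true
  police report filed: yes → true
  claims in prior 3 years ≤ 0: 7 ≤ 0 is false
  days until reported ≥ 141 days: 183 ≥ 141 is true
  premiums current: no → false
  claims in prior 3 years ≤ 2: 7 ≤ 2 is false
  photo evidence submitted: no → false
  deductible between 7081 USD and 11878 USD: 3439 in [7081, 11878] is false
  peril ∈ {fire, flood, other, theft}: other is in the set → true
  peril ∈ {fire, flood, theft}: other is not in the set → false
  incident in covered region: no → false
  policy age ≤ 113 months: 130 ≤ 113 is false
  fraud score ≤ 36: 3 ≤ 36 is true
  relevant rider attached: no → false
  claim amount > 108067 USD: 206719 > 108067 is true
Combine:
[1.1.1.1.1] true OR true = true
[1.1.1.1] NOT true = false
[1.1.1] NOT false = true
[1.1.2] false AND true = false
[1.1] true → false = false
[1.2.1.1] false AND false = false
[1.2.1.2.2] false → true (antecedent false ⇒ implication holds) = true
[1.2.1.2] false AND true = false
[1.2.1] false AND false = false
[1.2] NOT false = true
[1] false AND true = false
[2.1.1.1.1.1] true OR false = true
[2.1.1.1.1] NOT true = false
[2.1.1.1] NOT false = true
[2.1.1.2.1] false OR false = false
[2.1.1.2] NOT false = true
[2.1.1] true AND true = true
[2.1.2.2.1] false AND false = false
[2.1.2.2] NOT false = true
[2.1.2.3] true AND false = false
[2.1.2] true AND true AND false = false
[2.1] true AND false = false
[2] NOT false = true
[root] false OR true = true
Overall: true → paid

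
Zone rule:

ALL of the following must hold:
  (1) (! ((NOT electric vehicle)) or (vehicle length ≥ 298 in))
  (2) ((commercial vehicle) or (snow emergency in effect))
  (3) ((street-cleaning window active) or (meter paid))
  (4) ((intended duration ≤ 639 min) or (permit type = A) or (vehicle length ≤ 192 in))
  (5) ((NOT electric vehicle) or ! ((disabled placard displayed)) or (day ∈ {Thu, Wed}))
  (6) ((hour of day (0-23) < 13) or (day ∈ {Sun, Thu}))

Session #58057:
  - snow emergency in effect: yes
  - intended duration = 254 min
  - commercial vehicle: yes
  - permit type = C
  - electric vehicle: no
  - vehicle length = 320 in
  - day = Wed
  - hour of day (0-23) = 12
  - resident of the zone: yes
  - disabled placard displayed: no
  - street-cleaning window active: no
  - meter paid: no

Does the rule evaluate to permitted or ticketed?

Atomic conditions:
  NOT electric vehicle: no → true
  vehicle length ≥ 298 in: 320 ≥ 298 is true
  commercial vehicle: yes → true
  snow emergency in effect: yes → true
  street-cleaning window active: no → false
  meter paid: no → false
  intended duration ≤ 639 min: 254 ≤ 639 is true
  permit type = A: C == A is false
  vehicle length ≤ 192 in: 320 ≤ 192 is false
  disabled placard displayed: no → false
  day ∈ {Thu, Wed}: Wed is in the set → true
  hour of day (0-23) < 13: 12 < 13 is true
  day ∈ {Sun, Thu}: Wed is not in the set → false
Combine:
[1.1] NOT true = false
[1] false OR true = true
[2] true OR true = true
[3] false OR false = false
[4] true OR false OR false = true
[5.2] NOT false = true
[5] true OR true OR true = true
[6] true OR false = true
[root] true AND true AND false AND true AND true AND true = false
Overall: false → ticketed

Ticketed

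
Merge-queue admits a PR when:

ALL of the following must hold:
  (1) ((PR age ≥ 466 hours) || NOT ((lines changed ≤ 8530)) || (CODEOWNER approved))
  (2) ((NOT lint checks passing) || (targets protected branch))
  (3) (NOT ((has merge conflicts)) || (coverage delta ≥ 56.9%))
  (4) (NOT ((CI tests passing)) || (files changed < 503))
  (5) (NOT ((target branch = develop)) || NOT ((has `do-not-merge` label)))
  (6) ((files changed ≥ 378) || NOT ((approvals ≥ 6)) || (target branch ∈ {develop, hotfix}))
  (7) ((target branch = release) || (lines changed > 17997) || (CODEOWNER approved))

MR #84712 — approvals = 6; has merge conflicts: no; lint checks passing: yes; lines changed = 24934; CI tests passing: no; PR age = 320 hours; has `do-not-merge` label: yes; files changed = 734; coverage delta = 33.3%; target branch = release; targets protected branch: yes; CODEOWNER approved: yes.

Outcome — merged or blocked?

Merged

Atomic conditions:
  PR age ≥ 466 hours: 320 ≥ 466 is false
  lines changed ≤ 8530: 24934 ≤ 8530 is false
  CODEOWNER approved: yes → true
  NOT lint checks passing: yes → false
  targets protected branch: yes → true
  has merge conflicts: no → false
  coverage delta ≥ 56.9%: 33.3 ≥ 56.9 is false
  CI tests passing: no → false
  files changed < 503: 734 < 503 is false
  target branch = develop: release == develop is false
  has `do-not-merge` label: yes → true
  files changed ≥ 378: 734 ≥ 378 is true
  approvals ≥ 6: 6 ≥ 6 is true
  target branch ∈ {develop, hotfix}: release is not in the set → false
  target branch = release: release == release is true
  lines changed > 17997: 24934 > 17997 is true
Combine:
[1.2] NOT false = true
[1] false OR true OR true = true
[2] false OR true = true
[3.1] NOT false = true
[3] true OR false = true
[4.1] NOT false = true
[4] true OR false = true
[5.1] NOT false = true
[5.2] NOT true = false
[5] true OR false = true
[6.2] NOT true = false
[6] true OR false OR false = true
[7] true OR true OR true = true
[root] true AND true AND true AND true AND true AND true AND true = true
Overall: true → merged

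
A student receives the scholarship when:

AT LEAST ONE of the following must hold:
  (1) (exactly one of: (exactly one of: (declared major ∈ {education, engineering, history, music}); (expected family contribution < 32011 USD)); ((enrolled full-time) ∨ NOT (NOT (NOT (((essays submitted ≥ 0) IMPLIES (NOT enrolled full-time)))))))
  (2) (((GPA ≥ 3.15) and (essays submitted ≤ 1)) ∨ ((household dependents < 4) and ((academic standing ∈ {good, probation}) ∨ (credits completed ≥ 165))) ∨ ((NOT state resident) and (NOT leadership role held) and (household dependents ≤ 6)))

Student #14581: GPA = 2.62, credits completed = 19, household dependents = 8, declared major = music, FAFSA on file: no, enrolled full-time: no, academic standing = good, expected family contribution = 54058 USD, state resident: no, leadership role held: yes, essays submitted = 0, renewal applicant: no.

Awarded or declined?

Atomic conditions:
  declared major ∈ {education, engineering, history, music}: music is in the set → true
  expected family contribution < 32011 USD: 54058 < 32011 is false
  enrolled full-time: no → false
  essays submitted ≥ 0: 0 ≥ 0 is true
  NOT enrolled full-time: no → true
  GPA ≥ 3.15: 2.62 ≥ 3.15 is false
  essays submitted ≤ 1: 0 ≤ 1 is true
  household dependents < 4: 8 < 4 is false
  academic standing ∈ {good, probation}: good is in the set → true
  credits completed ≥ 165: 19 ≥ 165 is false
  NOT state resident: no → true
  NOT leadership role held: yes → false
  household dependents ≤ 6: 8 ≤ 6 is false
Combine:
[1.1] exactly-one(true, false) = true
[1.2.2.1.1.1] true → true = true
[1.2.2.1.1] NOT true = false
[1.2.2.1] NOT false = true
[1.2.2] NOT true = false
[1.2] false OR false = false
[1] exactly-one(true, false) = true
[2.1] false AND true = false
[2.2.2] true OR false = true
[2.2] false AND true = false
[2.3] true AND false AND false = false
[2] false OR false OR false = false
[root] true OR false = true
Overall: true → awarded

Awarded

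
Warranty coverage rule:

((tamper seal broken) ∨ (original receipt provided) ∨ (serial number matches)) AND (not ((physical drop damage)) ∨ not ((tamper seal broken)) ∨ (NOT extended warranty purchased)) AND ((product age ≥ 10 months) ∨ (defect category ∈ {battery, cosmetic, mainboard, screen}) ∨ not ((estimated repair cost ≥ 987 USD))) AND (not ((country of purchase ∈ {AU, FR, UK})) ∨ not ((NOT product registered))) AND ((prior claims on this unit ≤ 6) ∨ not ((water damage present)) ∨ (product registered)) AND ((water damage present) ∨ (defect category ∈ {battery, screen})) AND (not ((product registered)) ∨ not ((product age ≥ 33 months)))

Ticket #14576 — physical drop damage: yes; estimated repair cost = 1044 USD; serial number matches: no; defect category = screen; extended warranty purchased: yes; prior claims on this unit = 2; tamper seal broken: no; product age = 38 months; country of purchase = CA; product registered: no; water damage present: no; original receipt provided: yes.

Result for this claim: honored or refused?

Atomic conditions:
  tamper seal broken: no → false
  original receipt provided: yes → true
  serial number matches: no → false
  physical drop damage: yes → true
  NOT extended warranty purchased: yes → false
  product age ≥ 10 months: 38 ≥ 10 is true
  defect category ∈ {battery, cosmetic, mainboard, screen}: screen is in the set → true
  estimated repair cost ≥ 987 USD: 1044 ≥ 987 is true
  country of purchase ∈ {AU, FR, UK}: CA is not in the set → false
  NOT product registered: no → true
  prior claims on this unit ≤ 6: 2 ≤ 6 is true
  water damage present: no → false
  product registered: no → false
  defect category ∈ {battery, screen}: screen is in the set → true
  product age ≥ 33 months: 38 ≥ 33 is true
Combine:
[1] false OR true OR false = true
[2.1] NOT true = false
[2.2] NOT false = true
[2] false OR true OR false = true
[3.3] NOT true = false
[3] true OR true OR false = true
[4.1] NOT false = true
[4.2] NOT true = false
[4] true OR false = true
[5.2] NOT false = true
[5] true OR true OR false = true
[6] false OR true = true
[7.1] NOT false = true
[7.2] NOT true = false
[7] true OR false = true
[root] true AND true AND true AND true AND true AND true AND true = true
Overall: true → honored

Honored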